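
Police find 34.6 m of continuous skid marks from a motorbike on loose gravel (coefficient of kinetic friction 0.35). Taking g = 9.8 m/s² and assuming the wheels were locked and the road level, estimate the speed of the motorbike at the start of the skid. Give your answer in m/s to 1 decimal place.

Initial speed ≈ 15.4 m/s

Deceleration a = μg = 0.35 × 9.8 = 3.430 m/s².
v = √(2a·d) = √(2 × 3.430 × 34.6) = √237.356 = 15.4064 m/s.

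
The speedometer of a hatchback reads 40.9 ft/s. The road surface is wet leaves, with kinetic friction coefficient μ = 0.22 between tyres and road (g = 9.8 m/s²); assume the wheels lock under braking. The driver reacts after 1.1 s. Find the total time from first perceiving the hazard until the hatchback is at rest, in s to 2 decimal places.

40.9 ft/s × 0.3048 = 12.4663 m/s.
a = μg = 0.22 × 9.8 = 2.156 m/s².
Braking time = v/a = 12.4663 / 2.156 = 5.782 s.
Total = 1.1 + 5.782 = 6.882 s.

Total time ≈ 6.88 s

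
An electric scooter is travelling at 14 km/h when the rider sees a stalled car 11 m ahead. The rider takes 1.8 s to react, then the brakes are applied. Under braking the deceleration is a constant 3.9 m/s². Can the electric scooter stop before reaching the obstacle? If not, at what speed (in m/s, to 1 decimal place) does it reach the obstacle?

Yes — it stops about 2.1 m short of the obstacle, so it never reaches it

14 km/h ÷ 3.6 = 3.8889 m/s.
Reaction distance = 3.8889 × 1.8 = 7.000 m.
Braking distance = v²/(2a) = 15.124 / 7.800 = 1.939 m.
Total stopping distance = 7.000 + 1.939 = 8.939 m, vs 11 m available — it stops with 11 − 8.939 = 2.061 m to spare.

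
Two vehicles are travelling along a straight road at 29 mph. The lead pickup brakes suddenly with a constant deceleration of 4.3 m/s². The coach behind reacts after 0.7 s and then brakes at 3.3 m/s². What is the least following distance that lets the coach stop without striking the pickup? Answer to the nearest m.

29 mph × 0.44704 = 12.9642 m/s.
Leader travels v²/(2a_L) = 168.070 / 8.600 = 19.543 m before stopping.
Follower covers v·t_r = 12.9642 × 0.7 = 9.075 m while reacting, then v²/(2a_F) = 168.070 / 6.600 = 25.465 m while braking, for a total of 9.075 + 25.465 = 34.540 m.
Since a_F ≤ a_L and the follower starts braking later, the follower is never slower than the leader, so the closest approach is when both have stopped.
Minimum gap = 34.540 − 19.543 = 14.997 m.

Minimum gap ≈ 15 m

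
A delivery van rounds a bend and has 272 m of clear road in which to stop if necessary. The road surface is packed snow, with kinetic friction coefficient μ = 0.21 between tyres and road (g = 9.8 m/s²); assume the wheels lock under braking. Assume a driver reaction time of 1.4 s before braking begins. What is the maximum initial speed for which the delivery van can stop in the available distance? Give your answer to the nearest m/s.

a = μg = 0.21 × 9.8 = 2.058 m/s².
Stopping distance: v·t_r + v²/(2a) = 272 with t_r = 1.4 s and a = 2.058 m/s².
So v² + 5.762 v − 1119.55 = 0.
Positive root: v = −a·t_r + √((a·t_r)² + 2a·d) = −2.881 + √(8.300 + 1119.55) = 30.7025 m/s.

Maximum speed ≈ 31 m/s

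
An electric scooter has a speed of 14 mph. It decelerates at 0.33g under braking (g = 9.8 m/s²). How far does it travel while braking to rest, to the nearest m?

Braking distance ≈ 6 m

14 mph × 0.44704 = 6.2586 m/s.
a = 0.33 × 9.8 = 3.234 m/s².
Braking distance = v²/(2a) = 6.2586² / (2 × 3.234) = 39.170 / 6.468 = 6.056 m.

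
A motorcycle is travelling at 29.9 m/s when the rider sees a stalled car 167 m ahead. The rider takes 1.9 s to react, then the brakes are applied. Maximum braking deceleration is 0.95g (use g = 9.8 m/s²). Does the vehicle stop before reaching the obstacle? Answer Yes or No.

a = 0.95 × 9.8 = 9.310 m/s².
Reaction distance = 29.9000 × 1.9 = 56.810 m.
Braking distance = v²/(2a) = 894.010 / 18.620 = 48.013 m.
Total stopping distance = 56.810 + 48.013 = 104.823 m, vs 167 m available — it stops with 167 − 104.823 = 62.177 m to spare.

Yes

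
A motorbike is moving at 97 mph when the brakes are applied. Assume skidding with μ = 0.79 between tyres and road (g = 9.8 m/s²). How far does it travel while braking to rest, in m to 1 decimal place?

97 mph × 0.44704 = 43.3629 m/s.
a = μg = 0.79 × 9.8 = 7.742 m/s².
Braking distance = v²/(2a) = 43.3629² / (2 × 7.742) = 1880.341 / 15.484 = 121.438 m.

Braking distance ≈ 121.4 m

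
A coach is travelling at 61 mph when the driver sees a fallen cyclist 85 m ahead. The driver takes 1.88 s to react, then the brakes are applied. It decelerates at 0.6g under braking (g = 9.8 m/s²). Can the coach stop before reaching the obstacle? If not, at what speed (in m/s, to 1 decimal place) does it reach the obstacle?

61 mph × 0.44704 = 27.2694 m/s.
a = 0.6 × 9.8 = 5.880 m/s².
Reaction distance = 27.2694 × 1.88 = 51.266 m.
Braking distance needed to stop: v²/(2a) = 743.620 / 11.760 = 63.233 m, so total needed = 51.266 + 63.233 = 114.499 m > 85 m — it cannot stop.
Distance remaining when braking begins: 85 − 51.266 = 33.734 m.
v² = v₀² − 2a·d = 743.620 − 2 × 5.880 × 33.734 = 346.908 m²/s².
v = √346.908 = 18.625 m/s.

No — it strikes the obstacle at 18.6 m/s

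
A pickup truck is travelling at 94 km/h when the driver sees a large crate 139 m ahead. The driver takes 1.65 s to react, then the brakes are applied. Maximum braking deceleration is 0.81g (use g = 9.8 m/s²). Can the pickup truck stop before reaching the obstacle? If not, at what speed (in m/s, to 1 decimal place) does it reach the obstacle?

Yes — it stops about 53.0 m short of the obstacle, so it never reaches it

94 km/h ÷ 3.6 = 26.1111 m/s.
a = 0.81 × 9.8 = 7.938 m/s².
Reaction distance = 26.1111 × 1.65 = 43.083 m.
Braking distance = v²/(2a) = 681.790 / 15.876 = 42.945 m.
Total stopping distance = 43.083 + 42.945 = 86.028 m, vs 139 m available — it stops with 139 − 86.028 = 52.972 m to spare.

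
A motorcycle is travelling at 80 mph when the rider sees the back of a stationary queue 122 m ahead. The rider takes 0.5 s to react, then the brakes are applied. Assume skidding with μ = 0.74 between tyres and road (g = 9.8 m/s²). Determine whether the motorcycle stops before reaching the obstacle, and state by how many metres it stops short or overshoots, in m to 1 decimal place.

80 mph × 0.44704 = 35.7632 m/s.
a = μg = 0.74 × 9.8 = 7.252 m/s².
Reaction distance = 35.7632 × 0.5 = 17.882 m.
Braking distance = v²/(2a) = 1279.006 / 14.504 = 88.183 m.
Total stopping distance = 17.882 + 88.183 = 106.065 m, vs 122 m available — it stops with 122 − 106.065 = 15.935 m to spare.

Yes — it stops 15.9 m short of the obstacle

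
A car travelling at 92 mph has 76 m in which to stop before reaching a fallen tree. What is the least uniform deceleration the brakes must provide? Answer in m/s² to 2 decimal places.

Required deceleration ≈ 11.13 m/s²

92 mph × 0.44704 = 41.1277 m/s.
v² = 2a·d ⇒ a = v²/(2d) = 41.1277² / (2 × 76.000) = 1691.488 / 152.000 = 11.1282 m/s².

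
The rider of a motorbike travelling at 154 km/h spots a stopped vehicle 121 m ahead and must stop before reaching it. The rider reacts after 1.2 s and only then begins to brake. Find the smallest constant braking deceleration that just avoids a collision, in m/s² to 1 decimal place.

154 km/h ÷ 3.6 = 42.7778 m/s.
Distance covered during reaction = 42.7778 × 1.2 = 51.333 m.
Distance available for braking: 121 − 51.333 = 69.667 m.
v² = 2a·d ⇒ a = v²/(2d) = 42.7778² / (2 × 69.667) = 1829.940 / 139.334 = 13.1335 m/s².

Required deceleration ≈ 13.1 m/s²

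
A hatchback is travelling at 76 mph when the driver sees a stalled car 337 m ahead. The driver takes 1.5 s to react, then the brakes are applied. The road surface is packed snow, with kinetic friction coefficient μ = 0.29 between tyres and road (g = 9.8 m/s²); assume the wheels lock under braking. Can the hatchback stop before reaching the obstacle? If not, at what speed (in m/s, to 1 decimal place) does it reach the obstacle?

76 mph × 0.44704 = 33.9750 m/s.
a = μg = 0.29 × 9.8 = 2.842 m/s².
Reaction distance = 33.9750 × 1.5 = 50.963 m.
Braking distance = v²/(2a) = 1154.301 / 5.684 = 203.079 m.
Total stopping distance = 50.963 + 203.079 = 254.042 m, vs 337 m available — it stops with 337 − 254.042 = 82.958 m to spare.

Yes — it stops about 83.0 m short of the obstacle, so it never reaches it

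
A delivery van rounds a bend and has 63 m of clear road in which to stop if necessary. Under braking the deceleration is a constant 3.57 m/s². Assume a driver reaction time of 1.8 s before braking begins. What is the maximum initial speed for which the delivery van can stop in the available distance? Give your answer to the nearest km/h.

Stopping distance: v·t_r + v²/(2a) = 63 with t_r = 1.8 s and a = 3.570 m/s².
So v² + 12.852 v − 449.82 = 0.
Positive root: v = −a·t_r + √((a·t_r)² + 2a·d) = −6.426 + √(41.293 + 449.82) = 15.7351 m/s.
15.7351 m/s × 3.6 = 56.646 km/h.

Maximum speed ≈ 57 km/h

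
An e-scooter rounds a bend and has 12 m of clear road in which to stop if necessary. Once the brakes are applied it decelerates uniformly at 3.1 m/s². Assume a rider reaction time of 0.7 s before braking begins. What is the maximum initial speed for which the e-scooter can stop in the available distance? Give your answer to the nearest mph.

Maximum speed ≈ 15 mph

Stopping distance: v·t_r + v²/(2a) = 12 with t_r = 0.7 s and a = 3.100 m/s².
So v² + 4.340 v − 74.40 = 0.
Positive root: v = −a·t_r + √((a·t_r)² + 2a·d) = −2.170 + √(4.709 + 74.40) = 6.7243 m/s.
6.7243 m/s ÷ 0.44704 = 15.042 mph.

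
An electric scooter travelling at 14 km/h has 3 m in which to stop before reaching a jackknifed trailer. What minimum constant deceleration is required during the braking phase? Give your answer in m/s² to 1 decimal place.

Required deceleration ≈ 2.5 m/s²

14 km/h ÷ 3.6 = 3.8889 m/s.
v² = 2a·d ⇒ a = v²/(2d) = 3.8889² / (2 × 3.000) = 15.124 / 6.000 = 2.5207 m/s².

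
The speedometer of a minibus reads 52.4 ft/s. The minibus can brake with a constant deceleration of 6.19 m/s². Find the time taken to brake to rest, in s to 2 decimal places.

Braking time ≈ 2.58 s

52.4 ft/s × 0.3048 = 15.9715 m/s.
Braking time = v/a = 15.9715 / 6.190 = 2.580 s.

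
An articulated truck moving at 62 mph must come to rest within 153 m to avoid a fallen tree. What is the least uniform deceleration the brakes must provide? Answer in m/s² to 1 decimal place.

Required deceleration ≈ 2.5 m/s²

62 mph × 0.44704 = 27.7165 m/s.
v² = 2a·d ⇒ a = v²/(2d) = 27.7165² / (2 × 153.000) = 768.204 / 306.000 = 2.5105 m/s².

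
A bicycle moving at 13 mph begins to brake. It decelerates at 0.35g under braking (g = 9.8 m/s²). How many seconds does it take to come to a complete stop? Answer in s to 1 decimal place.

Braking time ≈ 1.7 s

13 mph × 0.44704 = 5.8115 m/s.
a = 0.35 × 9.8 = 3.430 m/s².
Braking time = v/a = 5.8115 / 3.430 = 1.694 s.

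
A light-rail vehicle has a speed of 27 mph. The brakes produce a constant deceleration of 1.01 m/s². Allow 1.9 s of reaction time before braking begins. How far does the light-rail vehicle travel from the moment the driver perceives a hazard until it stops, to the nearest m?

27 mph × 0.44704 = 12.0701 m/s.
Reaction distance = v·t_r = 12.0701 × 1.9 = 22.933 m.
Braking distance = v²/(2a) = 12.0701² / (2 × 1.010) = 145.687 / 2.020 = 72.122 m.
Total = 22.933 + 72.122 = 95.055 m.

Total stopping distance ≈ 95 m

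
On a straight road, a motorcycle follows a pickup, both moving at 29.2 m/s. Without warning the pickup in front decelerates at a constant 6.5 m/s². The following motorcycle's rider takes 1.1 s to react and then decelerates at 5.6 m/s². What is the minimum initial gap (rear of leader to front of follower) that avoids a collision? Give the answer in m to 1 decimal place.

Minimum gap ≈ 42.7 m

Leader travels v²/(2a_L) = 852.640 / 13.000 = 65.588 m before stopping.
Follower covers v·t_r = 29.2000 × 1.1 = 32.120 m while reacting, then v²/(2a_F) = 852.640 / 11.200 = 76.129 m while braking, for a total of 32.120 + 76.129 = 108.249 m.
Since a_F ≤ a_L and the follower starts braking later, the follower is never slower than the leader, so the closest approach is when both have stopped.
Minimum gap = 108.249 − 65.588 = 42.661 m.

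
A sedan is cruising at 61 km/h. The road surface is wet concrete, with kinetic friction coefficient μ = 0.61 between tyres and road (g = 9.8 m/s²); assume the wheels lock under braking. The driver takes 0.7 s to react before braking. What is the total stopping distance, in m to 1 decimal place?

61 km/h ÷ 3.6 = 16.9444 m/s.
a = μg = 0.61 × 9.8 = 5.978 m/s².
Reaction distance = v·t_r = 16.9444 × 0.7 = 11.861 m.
Braking distance = v²/(2a) = 16.9444² / (2 × 5.978) = 287.113 / 11.956 = 24.014 m.
Total = 11.861 + 24.014 = 35.875 m.

Total stopping distance ≈ 35.9 m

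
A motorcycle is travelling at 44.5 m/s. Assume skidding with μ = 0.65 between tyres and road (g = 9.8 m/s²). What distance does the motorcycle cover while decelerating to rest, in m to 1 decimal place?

Braking distance ≈ 155.4 m

a = μg = 0.65 × 9.8 = 6.370 m/s².
Braking distance = v²/(2a) = 44.5000² / (2 × 6.370) = 1980.250 / 12.740 = 155.436 m.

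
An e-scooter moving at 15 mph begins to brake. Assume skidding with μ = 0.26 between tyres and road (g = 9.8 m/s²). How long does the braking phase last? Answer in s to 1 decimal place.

15 mph × 0.44704 = 6.7056 m/s.
a = μg = 0.26 × 9.8 = 2.548 m/s².
Braking time = v/a = 6.7056 / 2.548 = 2.632 s.

Braking time ≈ 2.6 s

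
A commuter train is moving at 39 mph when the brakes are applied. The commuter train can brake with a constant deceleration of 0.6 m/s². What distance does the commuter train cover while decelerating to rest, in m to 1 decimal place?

Braking distance ≈ 253.3 m

39 mph × 0.44704 = 17.4346 m/s.
Braking distance = v²/(2a) = 17.4346² / (2 × 0.600) = 303.965 / 1.200 = 253.304 m.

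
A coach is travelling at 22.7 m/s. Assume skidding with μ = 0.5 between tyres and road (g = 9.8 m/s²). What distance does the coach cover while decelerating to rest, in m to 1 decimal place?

Braking distance ≈ 52.6 m

a = μg = 0.5 × 9.8 = 4.900 m/s².
Braking distance = v²/(2a) = 22.7000² / (2 × 4.900) = 515.290 / 9.800 = 52.581 m.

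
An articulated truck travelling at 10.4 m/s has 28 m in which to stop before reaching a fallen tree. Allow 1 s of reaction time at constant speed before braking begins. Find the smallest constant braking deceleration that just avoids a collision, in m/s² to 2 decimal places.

Distance covered during reaction = 10.4000 × 1 = 10.400 m.
Distance available for braking: 28 − 10.400 = 17.600 m.
v² = 2a·d ⇒ a = v²/(2d) = 10.4000² / (2 × 17.600) = 108.160 / 35.200 = 3.0727 m/s².

Required deceleration ≈ 3.07 m/s²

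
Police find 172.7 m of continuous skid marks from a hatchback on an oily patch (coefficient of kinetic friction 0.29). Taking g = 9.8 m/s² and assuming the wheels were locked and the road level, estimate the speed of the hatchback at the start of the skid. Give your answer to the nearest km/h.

Initial speed ≈ 113 km/h

Deceleration a = μg = 0.29 × 9.8 = 2.842 m/s².
v = √(2a·d) = √(2 × 2.842 × 172.7) = √981.627 = 31.3309 m/s.
= 31.3309 × 3.6 = 112.791 km/h.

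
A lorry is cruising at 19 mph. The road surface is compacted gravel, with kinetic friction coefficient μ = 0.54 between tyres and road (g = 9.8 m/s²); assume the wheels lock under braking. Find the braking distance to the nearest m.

19 mph × 0.44704 = 8.4938 m/s.
a = μg = 0.54 × 9.8 = 5.292 m/s².
Braking distance = v²/(2a) = 8.4938² / (2 × 5.292) = 72.145 / 10.584 = 6.816 m.

Braking distance ≈ 7 m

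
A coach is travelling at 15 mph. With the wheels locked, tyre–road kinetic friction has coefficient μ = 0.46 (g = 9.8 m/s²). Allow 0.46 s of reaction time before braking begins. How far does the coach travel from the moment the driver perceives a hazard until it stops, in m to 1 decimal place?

Total stopping distance ≈ 8.1 m

15 mph × 0.44704 = 6.7056 m/s.
a = μg = 0.46 × 9.8 = 4.508 m/s².
Reaction distance = v·t_r = 6.7056 × 0.46 = 3.085 m.
Braking distance = v²/(2a) = 6.7056² / (2 × 4.508) = 44.965 / 9.016 = 4.987 m.
Total = 3.085 + 4.987 = 8.072 m.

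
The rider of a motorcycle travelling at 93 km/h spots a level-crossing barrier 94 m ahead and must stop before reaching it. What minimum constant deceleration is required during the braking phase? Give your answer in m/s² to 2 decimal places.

Required deceleration ≈ 3.55 m/s²

93 km/h ÷ 3.6 = 25.8333 m/s.
v² = 2a·d ⇒ a = v²/(2d) = 25.8333² / (2 × 94.000) = 667.359 / 188.000 = 3.5498 m/s².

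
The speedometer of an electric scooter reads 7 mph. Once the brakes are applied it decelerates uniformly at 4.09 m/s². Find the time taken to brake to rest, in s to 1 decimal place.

7 mph × 0.44704 = 3.1293 m/s.
Braking time = v/a = 3.1293 / 4.090 = 0.765 s.

Braking time ≈ 0.8 s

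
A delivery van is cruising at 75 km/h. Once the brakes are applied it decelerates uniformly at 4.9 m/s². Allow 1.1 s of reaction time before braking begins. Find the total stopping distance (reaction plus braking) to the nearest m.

75 km/h ÷ 3.6 = 20.8333 m/s.
Reaction distance = v·t_r = 20.8333 × 1.1 = 22.917 m.
Braking distance = v²/(2a) = 20.8333² / (2 × 4.900) = 434.026 / 9.800 = 44.288 m.
Total = 22.917 + 44.288 = 67.205 m.

Total stopping distance ≈ 67 m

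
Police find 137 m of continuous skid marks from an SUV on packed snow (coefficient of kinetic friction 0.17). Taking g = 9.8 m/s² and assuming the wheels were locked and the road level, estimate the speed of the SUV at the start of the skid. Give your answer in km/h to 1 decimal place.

Initial speed ≈ 76.9 km/h

Deceleration a = μg = 0.17 × 9.8 = 1.666 m/s².
v = √(2a·d) = √(2 × 1.666 × 137) = √456.484 = 21.3655 m/s.
= 21.3655 × 3.6 = 76.916 km/h.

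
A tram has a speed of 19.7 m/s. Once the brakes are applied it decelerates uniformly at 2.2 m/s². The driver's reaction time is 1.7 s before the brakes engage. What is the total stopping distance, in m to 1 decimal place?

Reaction distance = v·t_r = 19.7000 × 1.7 = 33.490 m.
Braking distance = v²/(2a) = 19.7000² / (2 × 2.200) = 388.090 / 4.400 = 88.202 m.
Total = 33.490 + 88.202 = 121.692 m.

Total stopping distance ≈ 121.7 m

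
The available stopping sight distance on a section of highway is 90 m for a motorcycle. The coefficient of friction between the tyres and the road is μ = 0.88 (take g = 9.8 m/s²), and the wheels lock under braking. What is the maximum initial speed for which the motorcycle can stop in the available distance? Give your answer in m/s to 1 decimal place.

a = μg = 0.88 × 9.8 = 8.624 m/s².
v²/(2a) = d ⇒ v = √(2 × 8.624 × 90) = √1552.32 = 39.3995 m/s.

Maximum speed ≈ 39.4 m/s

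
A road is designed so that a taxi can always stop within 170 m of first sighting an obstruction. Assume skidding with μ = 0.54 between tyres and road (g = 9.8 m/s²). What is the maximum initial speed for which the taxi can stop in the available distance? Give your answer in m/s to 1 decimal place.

Maximum speed ≈ 42.4 m/s

a = μg = 0.54 × 9.8 = 5.292 m/s².
v²/(2a) = d ⇒ v = √(2 × 5.292 × 170) = √1799.28 = 42.4179 m/s.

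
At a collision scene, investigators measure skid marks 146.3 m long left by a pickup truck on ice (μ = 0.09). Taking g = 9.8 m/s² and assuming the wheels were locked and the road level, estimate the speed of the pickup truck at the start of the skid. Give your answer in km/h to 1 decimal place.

Deceleration a = μg = 0.09 × 9.8 = 0.882 m/s².
v = √(2a·d) = √(2 × 0.882 × 146.3) = √258.073 = 16.0647 m/s.
= 16.0647 × 3.6 = 57.833 km/h.

Initial speed ≈ 57.8 km/h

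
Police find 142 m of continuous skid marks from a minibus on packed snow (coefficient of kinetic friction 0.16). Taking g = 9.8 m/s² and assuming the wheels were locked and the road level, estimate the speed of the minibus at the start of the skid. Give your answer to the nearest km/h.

Initial speed ≈ 76 km/h

Deceleration a = μg = 0.16 × 9.8 = 1.568 m/s².
v = √(2a·d) = √(2 × 1.568 × 142) = √445.312 = 21.1024 m/s.
= 21.1024 × 3.6 = 75.969 km/h.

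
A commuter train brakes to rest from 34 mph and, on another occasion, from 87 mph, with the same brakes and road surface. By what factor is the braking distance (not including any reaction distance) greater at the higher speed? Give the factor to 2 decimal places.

Factor ≈ 6.55

Braking distance d = v²/(2a), so with a fixed, d ∝ v².
Factor = (87/34)² = 2.5588² = 6.5475.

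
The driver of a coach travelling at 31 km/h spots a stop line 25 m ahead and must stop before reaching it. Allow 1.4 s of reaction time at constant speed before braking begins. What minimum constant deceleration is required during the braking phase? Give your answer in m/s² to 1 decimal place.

31 km/h ÷ 3.6 = 8.6111 m/s.
Distance covered during reaction = 8.6111 × 1.4 = 12.056 m.
Distance available for braking: 25 − 12.056 = 12.944 m.
v² = 2a·d ⇒ a = v²/(2d) = 8.6111² / (2 × 12.944) = 74.151 / 25.888 = 2.8643 m/s².

Required deceleration ≈ 2.9 m/s²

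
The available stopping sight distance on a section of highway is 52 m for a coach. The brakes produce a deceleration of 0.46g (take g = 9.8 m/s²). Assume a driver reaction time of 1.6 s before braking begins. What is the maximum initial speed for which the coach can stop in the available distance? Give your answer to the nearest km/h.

Maximum speed ≈ 56 km/h

a = 0.46 × 9.8 = 4.508 m/s².
Stopping distance: v·t_r + v²/(2a) = 52 with t_r = 1.6 s and a = 4.508 m/s².
So v² + 14.426 v − 468.83 = 0.
Positive root: v = −a·t_r + √((a·t_r)² + 2a·d) = −7.213 + √(52.027 + 468.83) = 15.6093 m/s.
15.6093 m/s × 3.6 = 56.193 km/h.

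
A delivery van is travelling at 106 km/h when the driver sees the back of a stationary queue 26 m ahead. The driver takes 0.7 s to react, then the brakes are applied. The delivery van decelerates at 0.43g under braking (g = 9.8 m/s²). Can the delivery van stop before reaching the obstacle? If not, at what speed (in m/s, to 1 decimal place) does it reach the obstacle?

No — it strikes the obstacle at 28.7 m/s

106 km/h ÷ 3.6 = 29.4444 m/s.
a = 0.43 × 9.8 = 4.214 m/s².
Reaction distance = 29.4444 × 0.7 = 20.611 m.
Braking distance needed to stop: v²/(2a) = 866.973 / 8.428 = 102.868 m, so total needed = 20.611 + 102.868 = 123.479 m > 26 m — it cannot stop.
Distance remaining when braking begins: 26 − 20.611 = 5.389 m.
v² = v₀² − 2a·d = 866.973 − 2 × 4.214 × 5.389 = 821.555 m²/s².
v = √821.555 = 28.663 m/s.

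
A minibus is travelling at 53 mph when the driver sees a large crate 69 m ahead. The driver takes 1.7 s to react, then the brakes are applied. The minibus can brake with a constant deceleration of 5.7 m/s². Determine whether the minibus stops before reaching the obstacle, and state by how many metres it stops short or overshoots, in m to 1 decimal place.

53 mph × 0.44704 = 23.6931 m/s.
Reaction distance = 23.6931 × 1.7 = 40.278 m.
Braking distance = v²/(2a) = 561.363 / 11.400 = 49.242 m.
Total stopping distance = 40.278 + 49.242 = 89.520 m, vs 69 m available — it cannot stop in time and overshoots by 89.520 − 69 = 20.520 m.

No — it overshoots by 20.5 m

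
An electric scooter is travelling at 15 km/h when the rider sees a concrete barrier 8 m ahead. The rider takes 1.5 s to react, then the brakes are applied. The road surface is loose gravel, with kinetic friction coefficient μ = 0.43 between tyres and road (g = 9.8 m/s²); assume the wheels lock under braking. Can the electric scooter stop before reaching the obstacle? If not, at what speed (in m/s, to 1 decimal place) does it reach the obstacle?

15 km/h ÷ 3.6 = 4.1667 m/s.
a = μg = 0.43 × 9.8 = 4.214 m/s².
Reaction distance = 4.1667 × 1.5 = 6.250 m.
Braking distance needed to stop: v²/(2a) = 17.361 / 8.428 = 2.060 m, so total needed = 6.250 + 2.060 = 8.310 m > 8 m — it cannot stop.
Distance remaining when braking begins: 8 − 6.250 = 1.750 m.
v² = v₀² − 2a·d = 17.361 − 2 × 4.214 × 1.750 = 2.612 m²/s².
v = √2.612 = 1.616 m/s.

No — it strikes the obstacle at 1.6 m/s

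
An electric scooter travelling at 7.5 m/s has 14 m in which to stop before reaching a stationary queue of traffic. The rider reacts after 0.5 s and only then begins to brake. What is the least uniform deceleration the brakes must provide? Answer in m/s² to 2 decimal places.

Distance covered during reaction = 7.5000 × 0.5 = 3.750 m.
Distance available for braking: 14 − 3.750 = 10.250 m.
v² = 2a·d ⇒ a = v²/(2d) = 7.5000² / (2 × 10.250) = 56.250 / 20.500 = 2.7439 m/s².

Required deceleration ≈ 2.74 m/s²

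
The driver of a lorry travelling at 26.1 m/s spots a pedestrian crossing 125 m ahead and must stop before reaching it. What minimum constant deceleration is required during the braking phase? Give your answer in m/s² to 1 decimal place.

Required deceleration ≈ 2.7 m/s²

v² = 2a·d ⇒ a = v²/(2d) = 26.1000² / (2 × 125.000) = 681.210 / 250.000 = 2.7248 m/s².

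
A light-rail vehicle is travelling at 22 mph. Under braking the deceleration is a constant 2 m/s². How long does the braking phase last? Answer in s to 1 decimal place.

22 mph × 0.44704 = 9.8349 m/s.
Braking time = v/a = 9.8349 / 2.000 = 4.917 s.

Braking time ≈ 4.9 s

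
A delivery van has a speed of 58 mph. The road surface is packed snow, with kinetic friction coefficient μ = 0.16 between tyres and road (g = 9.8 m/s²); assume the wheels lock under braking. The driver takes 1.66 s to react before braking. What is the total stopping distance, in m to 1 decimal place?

58 mph × 0.44704 = 25.9283 m/s.
a = μg = 0.16 × 9.8 = 1.568 m/s².
Reaction distance = v·t_r = 25.9283 × 1.66 = 43.041 m.
Braking distance = v²/(2a) = 25.9283² / (2 × 1.568) = 672.277 / 3.136 = 214.374 m.
Total = 43.041 + 214.374 = 257.415 m.

Total stopping distance ≈ 257.4 m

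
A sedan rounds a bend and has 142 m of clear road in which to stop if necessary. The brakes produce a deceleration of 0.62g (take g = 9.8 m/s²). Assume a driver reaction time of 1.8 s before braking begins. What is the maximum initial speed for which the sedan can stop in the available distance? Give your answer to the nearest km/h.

a = 0.62 × 9.8 = 6.076 m/s².
Stopping distance: v·t_r + v²/(2a) = 142 with t_r = 1.8 s and a = 6.076 m/s².
So v² + 21.874 v − 1725.58 = 0.
Positive root: v = −a·t_r + √((a·t_r)² + 2a·d) = −10.937 + √(119.618 + 1725.58) = 32.0188 m/s.
32.0188 m/s × 3.6 = 115.268 km/h.

Maximum speed ≈ 115 km/h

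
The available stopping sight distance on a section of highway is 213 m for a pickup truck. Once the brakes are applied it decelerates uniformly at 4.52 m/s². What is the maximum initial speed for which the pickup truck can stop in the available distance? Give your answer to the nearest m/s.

Maximum speed ≈ 44 m/s

v²/(2a) = d ⇒ v = √(2 × 4.520 × 213) = √1925.52 = 43.8807 m/s.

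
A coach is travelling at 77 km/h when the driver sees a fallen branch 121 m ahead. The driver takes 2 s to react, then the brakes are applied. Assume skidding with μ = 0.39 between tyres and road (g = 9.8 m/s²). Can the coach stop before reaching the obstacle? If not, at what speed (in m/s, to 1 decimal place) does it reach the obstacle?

77 km/h ÷ 3.6 = 21.3889 m/s.
a = μg = 0.39 × 9.8 = 3.822 m/s².
Reaction distance = 21.3889 × 2 = 42.778 m.
Braking distance = v²/(2a) = 457.485 / 7.644 = 59.849 m.
Total stopping distance = 42.778 + 59.849 = 102.627 m, vs 121 m available — it stops with 121 − 102.627 = 18.373 m to spare.

Yes — it stops about 18.4 m short of the obstacle, so it never reaches it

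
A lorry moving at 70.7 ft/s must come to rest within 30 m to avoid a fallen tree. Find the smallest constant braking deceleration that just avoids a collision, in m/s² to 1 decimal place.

Required deceleration ≈ 7.7 m/s²

70.7 ft/s × 0.3048 = 21.5494 m/s.
v² = 2a·d ⇒ a = v²/(2d) = 21.5494² / (2 × 30.000) = 464.377 / 60.000 = 7.7396 m/s².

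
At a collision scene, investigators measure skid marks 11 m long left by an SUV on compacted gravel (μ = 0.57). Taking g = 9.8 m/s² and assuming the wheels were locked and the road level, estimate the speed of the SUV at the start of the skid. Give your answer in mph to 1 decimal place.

Deceleration a = μg = 0.57 × 9.8 = 5.586 m/s².
v = √(2a·d) = √(2 × 5.586 × 11) = √122.892 = 11.0857 m/s.
= 11.0857 ÷ 0.44704 = 24.798 mph.

Initial speed ≈ 24.8 mph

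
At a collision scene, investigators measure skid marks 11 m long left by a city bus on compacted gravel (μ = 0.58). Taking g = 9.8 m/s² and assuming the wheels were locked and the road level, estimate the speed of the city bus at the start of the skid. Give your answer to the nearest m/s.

Deceleration a = μg = 0.58 × 9.8 = 5.684 m/s².
v = √(2a·d) = √(2 × 5.684 × 11) = √125.048 = 11.1825 m/s.

Initial speed ≈ 11 m/s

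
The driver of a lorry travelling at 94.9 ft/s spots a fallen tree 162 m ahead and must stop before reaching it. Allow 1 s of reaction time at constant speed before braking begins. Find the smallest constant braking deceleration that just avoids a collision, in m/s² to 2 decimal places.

Required deceleration ≈ 3.14 m/s²

94.9 ft/s × 0.3048 = 28.9255 m/s.
Distance covered during reaction = 28.9255 × 1 = 28.925 m.
Distance available for braking: 162 − 28.925 = 133.075 m.
v² = 2a·d ⇒ a = v²/(2d) = 28.9255² / (2 × 133.075) = 836.685 / 266.150 = 3.1437 m/s².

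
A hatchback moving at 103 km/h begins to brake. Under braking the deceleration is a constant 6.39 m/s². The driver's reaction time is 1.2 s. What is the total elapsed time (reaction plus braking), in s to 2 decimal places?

Total time ≈ 5.68 s

103 km/h ÷ 3.6 = 28.6111 m/s.
Braking time = v/a = 28.6111 / 6.390 = 4.477 s.
Total = 1.2 + 4.477 = 5.677 s.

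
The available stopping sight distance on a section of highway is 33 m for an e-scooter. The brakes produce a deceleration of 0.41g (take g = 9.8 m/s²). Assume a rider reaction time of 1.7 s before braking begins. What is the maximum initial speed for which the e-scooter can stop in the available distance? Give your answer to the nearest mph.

Maximum speed ≈ 24 mph

a = 0.41 × 9.8 = 4.018 m/s².
Stopping distance: v·t_r + v²/(2a) = 33 with t_r = 1.7 s and a = 4.018 m/s².
So v² + 13.661 v − 265.19 = 0.
Positive root: v = −a·t_r + √((a·t_r)² + 2a·d) = −6.831 + √(46.663 + 265.19) = 10.8284 m/s.
10.8284 m/s ÷ 0.44704 = 24.222 mph.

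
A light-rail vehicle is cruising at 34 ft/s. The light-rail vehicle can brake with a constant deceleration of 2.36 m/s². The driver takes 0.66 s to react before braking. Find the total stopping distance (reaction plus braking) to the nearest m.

Total stopping distance ≈ 30 m

34 ft/s × 0.3048 = 10.3632 m/s.
Reaction distance = v·t_r = 10.3632 × 0.66 = 6.840 m.
Braking distance = v²/(2a) = 10.3632² / (2 × 2.360) = 107.396 / 4.720 = 22.753 m.
Total = 6.840 + 22.753 = 29.593 m.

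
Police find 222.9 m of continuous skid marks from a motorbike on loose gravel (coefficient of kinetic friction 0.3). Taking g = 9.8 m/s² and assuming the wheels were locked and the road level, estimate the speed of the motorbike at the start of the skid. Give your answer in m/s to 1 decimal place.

Initial speed ≈ 36.2 m/s

Deceleration a = μg = 0.3 × 9.8 = 2.940 m/s².
v = √(2a·d) = √(2 × 2.940 × 222.9) = √1310.652 = 36.2029 m/s.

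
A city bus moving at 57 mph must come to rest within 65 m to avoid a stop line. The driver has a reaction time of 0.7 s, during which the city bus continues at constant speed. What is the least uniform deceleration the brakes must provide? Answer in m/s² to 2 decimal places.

Required deceleration ≈ 6.88 m/s²

57 mph × 0.44704 = 25.4813 m/s.
Distance covered during reaction = 25.4813 × 0.7 = 17.837 m.
Distance available for braking: 65 − 17.837 = 47.163 m.
v² = 2a·d ⇒ a = v²/(2d) = 25.4813² / (2 × 47.163) = 649.297 / 94.326 = 6.8835 m/s².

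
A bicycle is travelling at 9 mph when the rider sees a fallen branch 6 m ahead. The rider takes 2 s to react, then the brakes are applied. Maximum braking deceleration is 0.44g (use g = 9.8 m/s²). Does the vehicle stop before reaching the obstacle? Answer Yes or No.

No

9 mph × 0.44704 = 4.0234 m/s.
a = 0.44 × 9.8 = 4.312 m/s².
Reaction distance = 4.0234 × 2 = 8.047 m.
Braking distance = v²/(2a) = 16.188 / 8.624 = 1.877 m.
Total stopping distance = 8.047 + 1.877 = 9.924 m, vs 6 m available — it cannot stop in time and overshoots by 9.924 − 6 = 3.924 m.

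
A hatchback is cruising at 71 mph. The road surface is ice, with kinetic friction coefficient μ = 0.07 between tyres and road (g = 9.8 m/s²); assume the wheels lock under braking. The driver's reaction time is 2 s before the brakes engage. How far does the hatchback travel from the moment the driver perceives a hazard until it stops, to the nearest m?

71 mph × 0.44704 = 31.7398 m/s.
a = μg = 0.07 × 9.8 = 0.686 m/s².
Reaction distance = v·t_r = 31.7398 × 2 = 63.480 m.
Braking distance = v²/(2a) = 31.7398² / (2 × 0.686) = 1007.415 / 1.372 = 734.267 m.
Total = 63.480 + 734.267 = 797.747 m.

Total stopping distance ≈ 798 m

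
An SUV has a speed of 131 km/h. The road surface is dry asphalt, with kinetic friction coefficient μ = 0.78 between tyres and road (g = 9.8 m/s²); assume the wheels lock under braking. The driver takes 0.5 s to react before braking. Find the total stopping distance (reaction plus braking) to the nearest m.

131 km/h ÷ 3.6 = 36.3889 m/s.
a = μg = 0.78 × 9.8 = 7.644 m/s².
Reaction distance = v·t_r = 36.3889 × 0.5 = 18.194 m.
Braking distance = v²/(2a) = 36.3889² / (2 × 7.644) = 1324.152 / 15.288 = 86.614 m.
Total = 18.194 + 86.614 = 104.808 m.

Total stopping distance ≈ 105 m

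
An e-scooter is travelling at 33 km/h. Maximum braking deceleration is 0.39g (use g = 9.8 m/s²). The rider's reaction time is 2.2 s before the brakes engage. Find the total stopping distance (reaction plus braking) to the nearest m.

33 km/h ÷ 3.6 = 9.1667 m/s.
a = 0.39 × 9.8 = 3.822 m/s².
Reaction distance = v·t_r = 9.1667 × 2.2 = 20.167 m.
Braking distance = v²/(2a) = 9.1667² / (2 × 3.822) = 84.028 / 7.644 = 10.993 m.
Total = 20.167 + 10.993 = 31.160 m.

Total stopping distance ≈ 31 m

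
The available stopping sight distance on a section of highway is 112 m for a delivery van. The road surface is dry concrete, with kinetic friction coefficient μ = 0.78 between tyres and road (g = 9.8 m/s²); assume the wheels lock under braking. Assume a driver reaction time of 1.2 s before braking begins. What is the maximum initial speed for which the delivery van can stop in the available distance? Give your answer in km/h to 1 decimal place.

a = μg = 0.78 × 9.8 = 7.644 m/s².
Stopping distance: v·t_r + v²/(2a) = 112 with t_r = 1.2 s and a = 7.644 m/s².
So v² + 18.346 v − 1712.26 = 0.
Positive root: v = −a·t_r + √((a·t_r)² + 2a·d) = −9.173 + √(84.144 + 1712.26) = 33.2110 m/s.
33.2110 m/s × 3.6 = 119.560 km/h.

Maximum speed ≈ 119.6 km/h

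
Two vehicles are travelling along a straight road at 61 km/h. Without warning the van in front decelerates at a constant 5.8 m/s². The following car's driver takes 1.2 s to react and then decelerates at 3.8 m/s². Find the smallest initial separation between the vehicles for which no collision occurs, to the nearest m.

Minimum gap ≈ 33 m

61 km/h ÷ 3.6 = 16.9444 m/s.
Leader travels v²/(2a_L) = 287.113 / 11.600 = 24.751 m before stopping.
Follower covers v·t_r = 16.9444 × 1.2 = 20.333 m while reacting, then v²/(2a_F) = 287.113 / 7.600 = 37.778 m while braking, for a total of 20.333 + 37.778 = 58.111 m.
Since a_F ≤ a_L and the follower starts braking later, the follower is never slower than the leader, so the closest approach is when both have stopped.
Minimum gap = 58.111 − 24.751 = 33.360 m.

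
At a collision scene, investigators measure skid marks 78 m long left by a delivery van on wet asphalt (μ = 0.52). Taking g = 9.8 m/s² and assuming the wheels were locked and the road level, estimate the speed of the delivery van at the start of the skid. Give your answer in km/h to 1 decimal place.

Deceleration a = μg = 0.52 × 9.8 = 5.096 m/s².
v = √(2a·d) = √(2 × 5.096 × 78) = √794.976 = 28.1953 m/s.
= 28.1953 × 3.6 = 101.503 km/h.

Initial speed ≈ 101.5 km/h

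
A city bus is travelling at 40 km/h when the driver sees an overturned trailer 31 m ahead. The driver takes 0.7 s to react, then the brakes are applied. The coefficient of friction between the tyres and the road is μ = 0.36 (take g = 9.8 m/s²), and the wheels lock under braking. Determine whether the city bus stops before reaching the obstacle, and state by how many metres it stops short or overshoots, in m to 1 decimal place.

Yes — it stops 5.7 m short of the obstacle

40 km/h ÷ 3.6 = 11.1111 m/s.
a = μg = 0.36 × 9.8 = 3.528 m/s².
Reaction distance = 11.1111 × 0.7 = 7.778 m.
Braking distance = v²/(2a) = 123.457 / 7.056 = 17.497 m.
Total stopping distance = 7.778 + 17.497 = 25.275 m, vs 31 m available — it stops with 31 − 25.275 = 5.725 m to spare.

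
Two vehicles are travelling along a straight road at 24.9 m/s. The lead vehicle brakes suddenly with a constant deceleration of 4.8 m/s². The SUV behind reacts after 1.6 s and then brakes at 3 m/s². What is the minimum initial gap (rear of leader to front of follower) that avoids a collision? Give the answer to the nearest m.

Leader travels v²/(2a_L) = 620.010 / 9.600 = 64.584 m before stopping.
Follower covers v·t_r = 24.9000 × 1.6 = 39.840 m while reacting, then v²/(2a_F) = 620.010 / 6.000 = 103.335 m while braking, for a total of 39.840 + 103.335 = 143.175 m.
Since a_F ≤ a_L and the follower starts braking later, the follower is never slower than the leader, so the closest approach is when both have stopped.
Minimum gap = 143.175 − 64.584 = 78.591 m.

Minimum gap ≈ 79 m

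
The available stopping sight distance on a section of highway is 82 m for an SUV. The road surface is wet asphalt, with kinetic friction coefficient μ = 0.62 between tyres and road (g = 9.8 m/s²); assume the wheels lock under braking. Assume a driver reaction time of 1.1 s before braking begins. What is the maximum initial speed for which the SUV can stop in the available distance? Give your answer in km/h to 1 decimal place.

a = μg = 0.62 × 9.8 = 6.076 m/s².
Stopping distance: v·t_r + v²/(2a) = 82 with t_r = 1.1 s and a = 6.076 m/s².
So v² + 13.367 v − 996.46 = 0.
Positive root: v = −a·t_r + √((a·t_r)² + 2a·d) = −6.684 + √(44.676 + 996.46) = 25.5826 m/s.
25.5826 m/s × 3.6 = 92.097 km/h.

Maximum speed ≈ 92.1 km/h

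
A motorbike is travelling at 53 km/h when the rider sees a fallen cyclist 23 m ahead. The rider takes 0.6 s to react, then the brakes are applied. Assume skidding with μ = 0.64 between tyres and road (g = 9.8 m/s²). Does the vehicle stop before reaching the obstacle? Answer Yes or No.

53 km/h ÷ 3.6 = 14.7222 m/s.
a = μg = 0.64 × 9.8 = 6.272 m/s².
Reaction distance = 14.7222 × 0.6 = 8.833 m.
Braking distance = v²/(2a) = 216.743 / 12.544 = 17.279 m.
Total stopping distance = 8.833 + 17.279 = 26.112 m, vs 23 m available — it cannot stop in time and overshoots by 26.112 − 23 = 3.112 m.

No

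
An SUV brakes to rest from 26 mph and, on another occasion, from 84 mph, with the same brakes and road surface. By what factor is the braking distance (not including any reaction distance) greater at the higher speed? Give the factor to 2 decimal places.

Braking distance d = v²/(2a), so with a fixed, d ∝ v².
Factor = (84/26)² = 3.2308² = 10.4381.

Factor ≈ 10.44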